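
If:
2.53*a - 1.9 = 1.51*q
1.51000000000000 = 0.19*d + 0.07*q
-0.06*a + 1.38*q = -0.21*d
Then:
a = -0.01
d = 8.42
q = -1.28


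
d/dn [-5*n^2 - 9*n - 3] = -10*n - 9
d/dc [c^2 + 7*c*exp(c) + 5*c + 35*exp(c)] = 7*c*exp(c) + 2*c + 42*exp(c) + 5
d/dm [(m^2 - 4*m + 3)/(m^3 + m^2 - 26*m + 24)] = (-m^2 + 6*m - 18)/(m^4 + 4*m^3 - 44*m^2 - 96*m + 576)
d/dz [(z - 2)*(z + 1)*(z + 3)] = 3*z^2 + 4*z - 5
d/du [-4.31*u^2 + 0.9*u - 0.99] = 0.9 - 8.62*u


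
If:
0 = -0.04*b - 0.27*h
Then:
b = -6.75*h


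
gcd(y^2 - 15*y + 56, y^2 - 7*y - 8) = y - 8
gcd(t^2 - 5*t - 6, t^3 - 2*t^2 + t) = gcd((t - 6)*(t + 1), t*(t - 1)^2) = 1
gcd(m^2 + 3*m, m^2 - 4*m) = m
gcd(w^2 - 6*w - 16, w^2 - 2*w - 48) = w - 8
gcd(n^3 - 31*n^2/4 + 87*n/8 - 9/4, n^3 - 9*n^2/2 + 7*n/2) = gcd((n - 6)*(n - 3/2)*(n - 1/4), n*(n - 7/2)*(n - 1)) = 1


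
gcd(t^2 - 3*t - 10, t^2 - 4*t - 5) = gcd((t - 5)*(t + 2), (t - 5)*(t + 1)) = t - 5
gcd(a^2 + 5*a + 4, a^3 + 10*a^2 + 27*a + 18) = a + 1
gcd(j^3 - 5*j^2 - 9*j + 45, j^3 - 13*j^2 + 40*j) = j - 5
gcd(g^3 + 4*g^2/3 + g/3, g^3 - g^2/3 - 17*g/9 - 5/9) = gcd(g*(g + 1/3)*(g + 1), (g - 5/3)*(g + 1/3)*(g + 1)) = g^2 + 4*g/3 + 1/3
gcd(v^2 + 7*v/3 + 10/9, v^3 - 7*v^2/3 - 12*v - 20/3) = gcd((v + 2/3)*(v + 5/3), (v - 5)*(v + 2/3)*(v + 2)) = v + 2/3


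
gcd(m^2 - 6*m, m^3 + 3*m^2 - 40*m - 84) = m - 6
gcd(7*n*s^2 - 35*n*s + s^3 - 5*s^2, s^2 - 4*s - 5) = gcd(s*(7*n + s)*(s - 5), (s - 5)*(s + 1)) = s - 5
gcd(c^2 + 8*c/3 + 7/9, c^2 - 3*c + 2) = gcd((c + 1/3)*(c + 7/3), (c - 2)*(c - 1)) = 1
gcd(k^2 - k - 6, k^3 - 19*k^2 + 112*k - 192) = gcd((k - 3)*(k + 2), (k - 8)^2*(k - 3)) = k - 3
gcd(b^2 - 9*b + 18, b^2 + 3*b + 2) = 1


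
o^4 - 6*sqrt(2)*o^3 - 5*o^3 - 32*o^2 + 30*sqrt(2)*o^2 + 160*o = o*(o - 5)*(o - 8*sqrt(2))*(o + 2*sqrt(2))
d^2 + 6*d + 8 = (d + 2)*(d + 4)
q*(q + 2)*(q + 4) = q^3 + 6*q^2 + 8*q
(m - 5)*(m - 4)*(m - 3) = m^3 - 12*m^2 + 47*m - 60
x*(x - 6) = x^2 - 6*x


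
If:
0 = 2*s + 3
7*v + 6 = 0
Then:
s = -3/2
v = -6/7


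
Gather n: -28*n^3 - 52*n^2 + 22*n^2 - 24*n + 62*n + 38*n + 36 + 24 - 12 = -28*n^3 - 30*n^2 + 76*n + 48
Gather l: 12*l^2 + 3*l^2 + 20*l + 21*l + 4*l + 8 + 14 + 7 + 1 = 15*l^2 + 45*l + 30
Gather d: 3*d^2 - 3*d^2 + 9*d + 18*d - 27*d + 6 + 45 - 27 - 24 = 0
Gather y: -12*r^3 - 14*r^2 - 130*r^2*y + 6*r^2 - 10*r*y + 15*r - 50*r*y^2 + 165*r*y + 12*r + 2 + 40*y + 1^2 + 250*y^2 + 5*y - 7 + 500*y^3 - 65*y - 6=-12*r^3 - 8*r^2 + 27*r + 500*y^3 + y^2*(250 - 50*r) + y*(-130*r^2 + 155*r - 20) - 10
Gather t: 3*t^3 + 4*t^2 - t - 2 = 3*t^3 + 4*t^2 - t - 2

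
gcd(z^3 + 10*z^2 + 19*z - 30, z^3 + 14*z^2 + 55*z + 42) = z + 6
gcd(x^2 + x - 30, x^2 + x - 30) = x^2 + x - 30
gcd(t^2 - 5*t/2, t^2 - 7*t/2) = t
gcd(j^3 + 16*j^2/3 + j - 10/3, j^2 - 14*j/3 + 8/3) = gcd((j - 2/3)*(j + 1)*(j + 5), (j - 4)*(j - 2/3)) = j - 2/3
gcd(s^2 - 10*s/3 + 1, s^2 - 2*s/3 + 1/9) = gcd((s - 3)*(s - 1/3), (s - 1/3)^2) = s - 1/3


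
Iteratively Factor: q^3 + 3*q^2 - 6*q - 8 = (q + 1)*(q^2 + 2*q - 8) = (q - 2)*(q + 1)*(q + 4)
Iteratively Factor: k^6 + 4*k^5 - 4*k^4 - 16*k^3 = (k)*(k^5 + 4*k^4 - 4*k^3 - 16*k^2) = k*(k - 2)*(k^4 + 6*k^3 + 8*k^2) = k*(k - 2)*(k + 4)*(k^3 + 2*k^2) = k^2*(k - 2)*(k + 4)*(k^2 + 2*k) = k^3*(k - 2)*(k + 4)*(k + 2)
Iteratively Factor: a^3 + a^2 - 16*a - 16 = (a + 4)*(a^2 - 3*a - 4) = (a + 1)*(a + 4)*(a - 4)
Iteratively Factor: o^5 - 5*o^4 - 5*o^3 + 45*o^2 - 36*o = (o)*(o^4 - 5*o^3 - 5*o^2 + 45*o - 36) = o*(o - 1)*(o^3 - 4*o^2 - 9*o + 36) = o*(o - 1)*(o + 3)*(o^2 - 7*o + 12) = o*(o - 3)*(o - 1)*(o + 3)*(o - 4)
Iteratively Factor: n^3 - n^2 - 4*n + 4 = (n + 2)*(n^2 - 3*n + 2) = (n - 1)*(n + 2)*(n - 2)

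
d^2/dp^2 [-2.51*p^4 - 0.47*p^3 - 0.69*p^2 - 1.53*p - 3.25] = -30.12*p^2 - 2.82*p - 1.38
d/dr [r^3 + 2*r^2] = r*(3*r + 4)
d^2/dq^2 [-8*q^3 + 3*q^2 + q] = 6 - 48*q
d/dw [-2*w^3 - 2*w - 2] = -6*w^2 - 2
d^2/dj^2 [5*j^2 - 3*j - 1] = 10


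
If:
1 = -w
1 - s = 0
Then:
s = 1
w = -1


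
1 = 1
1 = 1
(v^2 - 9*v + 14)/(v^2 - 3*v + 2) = (v - 7)/(v - 1)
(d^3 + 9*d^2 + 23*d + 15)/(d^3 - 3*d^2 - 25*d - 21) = (d + 5)/(d - 7)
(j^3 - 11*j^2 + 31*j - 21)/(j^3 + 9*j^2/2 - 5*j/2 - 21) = 2*(j^3 - 11*j^2 + 31*j - 21)/(2*j^3 + 9*j^2 - 5*j - 42)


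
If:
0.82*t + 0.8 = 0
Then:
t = -0.98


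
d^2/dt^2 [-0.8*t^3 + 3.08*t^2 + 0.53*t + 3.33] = 6.16 - 4.8*t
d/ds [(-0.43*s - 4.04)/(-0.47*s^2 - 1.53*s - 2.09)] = (0.2021*s^2 + 0.6579*s - (0.43*s + 4.04)*(0.94*s + 1.53) + 0.8987)/(0.47*s^2 + 1.53*s + 2.09)^2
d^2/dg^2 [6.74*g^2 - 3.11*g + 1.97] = 13.4800000000000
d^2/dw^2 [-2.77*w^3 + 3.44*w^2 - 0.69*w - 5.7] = 6.88 - 16.62*w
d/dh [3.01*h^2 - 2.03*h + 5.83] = 6.02*h - 2.03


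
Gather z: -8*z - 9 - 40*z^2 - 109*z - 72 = -40*z^2 - 117*z - 81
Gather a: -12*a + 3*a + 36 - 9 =27 - 9*a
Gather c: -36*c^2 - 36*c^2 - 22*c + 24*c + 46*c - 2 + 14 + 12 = -72*c^2 + 48*c + 24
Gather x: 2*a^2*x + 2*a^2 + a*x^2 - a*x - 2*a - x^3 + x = 2*a^2 + a*x^2 - 2*a - x^3 + x*(2*a^2 - a + 1)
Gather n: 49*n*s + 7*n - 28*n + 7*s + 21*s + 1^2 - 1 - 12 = n*(49*s - 21) + 28*s - 12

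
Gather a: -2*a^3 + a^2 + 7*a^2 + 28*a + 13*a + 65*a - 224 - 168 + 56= -2*a^3 + 8*a^2 + 106*a - 336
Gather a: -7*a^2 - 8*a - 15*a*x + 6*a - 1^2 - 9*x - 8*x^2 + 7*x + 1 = -7*a^2 + a*(-15*x - 2) - 8*x^2 - 2*x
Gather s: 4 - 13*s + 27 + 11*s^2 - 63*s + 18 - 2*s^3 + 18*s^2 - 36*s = -2*s^3 + 29*s^2 - 112*s + 49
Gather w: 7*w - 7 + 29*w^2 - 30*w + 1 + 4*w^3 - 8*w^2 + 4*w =4*w^3 + 21*w^2 - 19*w - 6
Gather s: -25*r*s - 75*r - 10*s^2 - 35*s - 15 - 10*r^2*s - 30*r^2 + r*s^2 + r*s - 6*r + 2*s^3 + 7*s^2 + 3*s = -30*r^2 - 81*r + 2*s^3 + s^2*(r - 3) + s*(-10*r^2 - 24*r - 32) - 15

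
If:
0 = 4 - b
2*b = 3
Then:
No Solution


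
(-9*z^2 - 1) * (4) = -36*z^2 - 4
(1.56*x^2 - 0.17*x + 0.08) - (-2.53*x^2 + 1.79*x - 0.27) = 4.09*x^2 - 1.96*x + 0.35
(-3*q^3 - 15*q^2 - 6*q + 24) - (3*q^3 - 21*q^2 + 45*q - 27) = -6*q^3 + 6*q^2 - 51*q + 51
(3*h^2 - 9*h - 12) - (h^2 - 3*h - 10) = 2*h^2 - 6*h - 2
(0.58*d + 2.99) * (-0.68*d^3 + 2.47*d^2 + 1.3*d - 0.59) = -0.3944*d^4 - 0.6006*d^3 + 8.1393*d^2 + 3.5448*d - 1.7641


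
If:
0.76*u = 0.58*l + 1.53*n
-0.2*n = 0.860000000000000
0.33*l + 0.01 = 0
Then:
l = -0.03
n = -4.30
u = -8.68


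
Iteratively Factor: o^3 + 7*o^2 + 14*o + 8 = (o + 4)*(o^2 + 3*o + 2) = (o + 1)*(o + 4)*(o + 2)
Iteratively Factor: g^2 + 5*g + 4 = (g + 1)*(g + 4)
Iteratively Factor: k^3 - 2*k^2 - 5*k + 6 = (k + 2)*(k^2 - 4*k + 3) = (k - 3)*(k + 2)*(k - 1)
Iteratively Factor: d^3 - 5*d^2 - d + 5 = (d - 1)*(d^2 - 4*d - 5) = (d - 1)*(d + 1)*(d - 5)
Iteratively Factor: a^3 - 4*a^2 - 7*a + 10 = (a - 5)*(a^2 + a - 2) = (a - 5)*(a - 1)*(a + 2)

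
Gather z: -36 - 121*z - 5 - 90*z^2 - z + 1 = -90*z^2 - 122*z - 40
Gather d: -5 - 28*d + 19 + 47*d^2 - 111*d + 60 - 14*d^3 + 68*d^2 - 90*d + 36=-14*d^3 + 115*d^2 - 229*d + 110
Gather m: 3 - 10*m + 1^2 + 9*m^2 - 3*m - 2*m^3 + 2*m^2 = -2*m^3 + 11*m^2 - 13*m + 4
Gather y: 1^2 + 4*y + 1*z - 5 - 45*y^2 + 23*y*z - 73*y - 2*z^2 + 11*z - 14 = -45*y^2 + y*(23*z - 69) - 2*z^2 + 12*z - 18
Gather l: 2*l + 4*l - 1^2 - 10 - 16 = 6*l - 27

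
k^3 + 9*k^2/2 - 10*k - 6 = (k - 2)*(k + 1/2)*(k + 6)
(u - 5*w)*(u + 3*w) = u^2 - 2*u*w - 15*w^2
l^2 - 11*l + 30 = (l - 6)*(l - 5)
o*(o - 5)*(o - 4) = o^3 - 9*o^2 + 20*o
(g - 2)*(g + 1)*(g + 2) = g^3 + g^2 - 4*g - 4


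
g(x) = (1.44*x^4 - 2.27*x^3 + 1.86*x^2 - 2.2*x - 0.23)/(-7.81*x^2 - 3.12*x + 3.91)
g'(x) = (15.62*x + 3.12)*(1.44*x^4 - 2.27*x^3 + 1.86*x^2 - 2.2*x - 0.23)/(-7.81*x^2 - 3.12*x + 3.91)^2 + (5.76*x^3 - 6.81*x^2 + 3.72*x - 2.2)/(-7.81*x^2 - 3.12*x + 3.91)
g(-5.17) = -7.44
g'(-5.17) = 2.24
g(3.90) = -1.72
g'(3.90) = -1.11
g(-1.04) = -6.43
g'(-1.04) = -49.86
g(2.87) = -0.76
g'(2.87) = -0.75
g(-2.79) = -3.26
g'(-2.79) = 1.22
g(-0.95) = -38.15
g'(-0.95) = -2465.19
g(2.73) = -0.66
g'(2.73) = -0.70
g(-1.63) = -2.41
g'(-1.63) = -0.21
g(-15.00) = -47.47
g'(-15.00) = 5.89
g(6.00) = -4.83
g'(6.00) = -1.86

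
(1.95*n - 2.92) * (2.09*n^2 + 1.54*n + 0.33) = 4.0755*n^3 - 3.0998*n^2 - 3.8533*n - 0.9636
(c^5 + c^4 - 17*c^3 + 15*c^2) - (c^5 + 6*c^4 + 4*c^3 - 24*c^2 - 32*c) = -5*c^4 - 21*c^3 + 39*c^2 + 32*c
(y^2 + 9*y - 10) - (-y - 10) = y^2 + 10*y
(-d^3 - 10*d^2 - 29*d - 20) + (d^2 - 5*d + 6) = -d^3 - 9*d^2 - 34*d - 14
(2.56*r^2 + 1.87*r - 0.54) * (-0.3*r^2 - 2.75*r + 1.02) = -0.768*r^4 - 7.601*r^3 - 2.3693*r^2 + 3.3924*r - 0.5508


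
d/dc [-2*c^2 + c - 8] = 1 - 4*c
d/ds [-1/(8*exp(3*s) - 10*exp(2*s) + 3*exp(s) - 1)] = (24*exp(2*s) - 20*exp(s) + 3)*exp(s)/(8*exp(3*s) - 10*exp(2*s) + 3*exp(s) - 1)^2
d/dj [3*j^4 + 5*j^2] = 12*j^3 + 10*j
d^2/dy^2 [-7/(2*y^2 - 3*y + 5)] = 14*(4*y^2 - 6*y - (4*y - 3)^2 + 10)/(2*y^2 - 3*y + 5)^3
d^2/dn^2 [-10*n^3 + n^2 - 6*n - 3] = 2 - 60*n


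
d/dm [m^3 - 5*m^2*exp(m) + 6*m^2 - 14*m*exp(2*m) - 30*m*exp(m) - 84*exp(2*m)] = -5*m^2*exp(m) + 3*m^2 - 28*m*exp(2*m) - 40*m*exp(m) + 12*m - 182*exp(2*m) - 30*exp(m)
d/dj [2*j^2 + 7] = 4*j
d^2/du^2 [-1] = 0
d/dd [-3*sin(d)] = -3*cos(d)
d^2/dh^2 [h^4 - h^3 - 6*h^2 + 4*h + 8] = 12*h^2 - 6*h - 12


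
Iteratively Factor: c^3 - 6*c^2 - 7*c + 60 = (c - 5)*(c^2 - c - 12) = (c - 5)*(c - 4)*(c + 3)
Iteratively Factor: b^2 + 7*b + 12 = (b + 3)*(b + 4)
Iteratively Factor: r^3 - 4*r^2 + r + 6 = (r - 3)*(r^2 - r - 2) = (r - 3)*(r - 2)*(r + 1)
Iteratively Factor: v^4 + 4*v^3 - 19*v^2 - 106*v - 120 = (v - 5)*(v^3 + 9*v^2 + 26*v + 24) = (v - 5)*(v + 3)*(v^2 + 6*v + 8) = (v - 5)*(v + 2)*(v + 3)*(v + 4)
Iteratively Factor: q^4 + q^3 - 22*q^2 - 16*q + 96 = (q + 4)*(q^3 - 3*q^2 - 10*q + 24) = (q - 2)*(q + 4)*(q^2 - q - 12) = (q - 2)*(q + 3)*(q + 4)*(q - 4)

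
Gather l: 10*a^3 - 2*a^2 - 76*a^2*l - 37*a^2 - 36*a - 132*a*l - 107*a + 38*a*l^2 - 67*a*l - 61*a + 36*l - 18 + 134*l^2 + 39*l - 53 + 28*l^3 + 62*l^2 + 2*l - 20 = 10*a^3 - 39*a^2 - 204*a + 28*l^3 + l^2*(38*a + 196) + l*(-76*a^2 - 199*a + 77) - 91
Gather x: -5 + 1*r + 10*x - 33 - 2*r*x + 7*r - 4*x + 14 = 8*r + x*(6 - 2*r) - 24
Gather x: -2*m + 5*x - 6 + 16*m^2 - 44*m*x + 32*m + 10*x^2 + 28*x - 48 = 16*m^2 + 30*m + 10*x^2 + x*(33 - 44*m) - 54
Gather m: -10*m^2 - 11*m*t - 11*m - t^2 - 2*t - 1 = -10*m^2 + m*(-11*t - 11) - t^2 - 2*t - 1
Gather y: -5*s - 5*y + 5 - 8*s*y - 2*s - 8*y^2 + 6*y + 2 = -7*s - 8*y^2 + y*(1 - 8*s) + 7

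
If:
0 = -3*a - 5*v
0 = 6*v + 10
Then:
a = 25/9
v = -5/3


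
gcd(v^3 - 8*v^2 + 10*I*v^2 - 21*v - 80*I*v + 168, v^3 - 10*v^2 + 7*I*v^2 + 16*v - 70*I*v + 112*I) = v^2 + v*(-8 + 7*I) - 56*I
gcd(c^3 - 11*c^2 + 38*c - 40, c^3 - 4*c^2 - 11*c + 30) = c^2 - 7*c + 10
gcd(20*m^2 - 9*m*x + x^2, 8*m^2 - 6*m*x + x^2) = -4*m + x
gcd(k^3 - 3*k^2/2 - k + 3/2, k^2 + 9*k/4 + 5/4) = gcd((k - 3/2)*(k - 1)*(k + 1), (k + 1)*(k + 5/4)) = k + 1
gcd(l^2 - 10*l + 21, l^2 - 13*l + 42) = l - 7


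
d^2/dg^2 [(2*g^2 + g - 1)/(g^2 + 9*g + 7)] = 2*(-17*g^3 - 45*g^2 - 48*g - 39)/(g^6 + 27*g^5 + 264*g^4 + 1107*g^3 + 1848*g^2 + 1323*g + 343)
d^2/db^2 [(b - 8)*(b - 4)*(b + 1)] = 6*b - 22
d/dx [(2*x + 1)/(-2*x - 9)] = -16/(2*x + 9)^2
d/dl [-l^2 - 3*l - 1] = -2*l - 3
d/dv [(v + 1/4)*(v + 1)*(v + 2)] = 3*v^2 + 13*v/2 + 11/4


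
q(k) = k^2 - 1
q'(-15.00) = -30.00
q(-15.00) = 224.00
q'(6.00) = 12.00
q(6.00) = 35.00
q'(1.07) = 2.14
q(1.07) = 0.14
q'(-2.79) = -5.58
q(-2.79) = 6.78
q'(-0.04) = -0.08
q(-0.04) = -1.00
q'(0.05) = 0.10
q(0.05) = -1.00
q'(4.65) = 9.30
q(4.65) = 20.62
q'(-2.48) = -4.96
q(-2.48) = 5.15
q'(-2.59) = -5.18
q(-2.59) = 5.71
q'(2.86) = 5.72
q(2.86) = 7.18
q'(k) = 2*k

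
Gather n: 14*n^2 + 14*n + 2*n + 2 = 14*n^2 + 16*n + 2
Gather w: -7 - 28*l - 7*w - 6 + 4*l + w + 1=-24*l - 6*w - 12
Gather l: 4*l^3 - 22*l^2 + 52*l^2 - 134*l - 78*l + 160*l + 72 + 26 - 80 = 4*l^3 + 30*l^2 - 52*l + 18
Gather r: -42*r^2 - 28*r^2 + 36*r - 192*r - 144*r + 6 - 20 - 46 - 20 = -70*r^2 - 300*r - 80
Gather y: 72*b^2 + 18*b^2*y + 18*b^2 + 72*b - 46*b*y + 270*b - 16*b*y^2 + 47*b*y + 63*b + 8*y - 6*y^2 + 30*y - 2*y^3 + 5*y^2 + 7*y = 90*b^2 + 405*b - 2*y^3 + y^2*(-16*b - 1) + y*(18*b^2 + b + 45)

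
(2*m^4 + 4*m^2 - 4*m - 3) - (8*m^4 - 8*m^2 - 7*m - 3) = -6*m^4 + 12*m^2 + 3*m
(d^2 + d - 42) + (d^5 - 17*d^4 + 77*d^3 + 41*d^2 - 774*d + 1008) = d^5 - 17*d^4 + 77*d^3 + 42*d^2 - 773*d + 966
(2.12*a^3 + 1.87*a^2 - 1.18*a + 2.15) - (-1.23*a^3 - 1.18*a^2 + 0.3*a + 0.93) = 3.35*a^3 + 3.05*a^2 - 1.48*a + 1.22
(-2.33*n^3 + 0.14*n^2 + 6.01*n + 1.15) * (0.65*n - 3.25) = -1.5145*n^4 + 7.6635*n^3 + 3.4515*n^2 - 18.785*n - 3.7375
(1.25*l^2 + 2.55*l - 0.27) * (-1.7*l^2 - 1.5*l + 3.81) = -2.125*l^4 - 6.21*l^3 + 1.3965*l^2 + 10.1205*l - 1.0287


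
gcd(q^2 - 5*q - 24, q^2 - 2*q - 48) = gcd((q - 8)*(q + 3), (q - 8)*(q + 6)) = q - 8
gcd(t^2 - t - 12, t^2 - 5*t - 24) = t + 3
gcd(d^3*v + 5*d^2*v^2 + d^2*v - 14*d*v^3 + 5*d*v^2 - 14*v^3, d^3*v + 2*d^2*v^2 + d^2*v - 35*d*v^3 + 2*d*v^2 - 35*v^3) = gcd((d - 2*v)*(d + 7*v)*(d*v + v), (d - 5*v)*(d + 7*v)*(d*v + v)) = d^2*v + 7*d*v^2 + d*v + 7*v^2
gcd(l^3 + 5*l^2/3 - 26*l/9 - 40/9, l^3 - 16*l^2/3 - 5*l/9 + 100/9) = l^2 - l/3 - 20/9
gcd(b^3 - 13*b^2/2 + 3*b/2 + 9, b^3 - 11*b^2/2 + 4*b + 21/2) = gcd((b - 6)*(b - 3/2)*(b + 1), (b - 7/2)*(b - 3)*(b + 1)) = b + 1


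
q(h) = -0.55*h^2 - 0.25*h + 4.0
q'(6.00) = -6.85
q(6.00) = -17.30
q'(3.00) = -3.55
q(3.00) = -1.70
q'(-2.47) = 2.47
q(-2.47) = 1.26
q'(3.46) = -4.06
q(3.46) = -3.45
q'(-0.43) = 0.22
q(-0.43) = 4.01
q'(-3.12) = 3.18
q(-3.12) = -0.57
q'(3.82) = -4.45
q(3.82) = -4.98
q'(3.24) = -3.81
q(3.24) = -2.58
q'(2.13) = -2.59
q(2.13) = 0.97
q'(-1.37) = 1.26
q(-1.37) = 3.31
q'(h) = -1.1*h - 0.25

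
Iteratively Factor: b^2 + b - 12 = (b - 3)*(b + 4)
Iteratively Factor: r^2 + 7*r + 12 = (r + 4)*(r + 3)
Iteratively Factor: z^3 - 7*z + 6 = (z + 3)*(z^2 - 3*z + 2) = (z - 1)*(z + 3)*(z - 2)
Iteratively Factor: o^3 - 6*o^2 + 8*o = (o)*(o^2 - 6*o + 8) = o*(o - 4)*(o - 2)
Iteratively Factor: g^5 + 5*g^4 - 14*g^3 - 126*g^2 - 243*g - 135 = (g + 3)*(g^4 + 2*g^3 - 20*g^2 - 66*g - 45) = (g - 5)*(g + 3)*(g^3 + 7*g^2 + 15*g + 9) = (g - 5)*(g + 1)*(g + 3)*(g^2 + 6*g + 9) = (g - 5)*(g + 1)*(g + 3)^2*(g + 3)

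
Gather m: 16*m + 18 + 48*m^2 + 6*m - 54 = 48*m^2 + 22*m - 36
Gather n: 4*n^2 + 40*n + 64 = 4*n^2 + 40*n + 64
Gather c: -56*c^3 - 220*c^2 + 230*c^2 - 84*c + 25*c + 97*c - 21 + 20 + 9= -56*c^3 + 10*c^2 + 38*c + 8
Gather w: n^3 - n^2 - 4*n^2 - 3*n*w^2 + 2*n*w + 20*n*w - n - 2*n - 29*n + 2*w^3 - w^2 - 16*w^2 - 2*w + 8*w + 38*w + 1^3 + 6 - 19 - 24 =n^3 - 5*n^2 - 32*n + 2*w^3 + w^2*(-3*n - 17) + w*(22*n + 44) - 36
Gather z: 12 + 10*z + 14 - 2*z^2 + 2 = -2*z^2 + 10*z + 28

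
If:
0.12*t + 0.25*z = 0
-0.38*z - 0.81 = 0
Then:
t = 4.44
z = -2.13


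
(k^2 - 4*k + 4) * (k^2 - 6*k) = k^4 - 10*k^3 + 28*k^2 - 24*k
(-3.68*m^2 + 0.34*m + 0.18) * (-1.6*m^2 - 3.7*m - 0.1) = 5.888*m^4 + 13.072*m^3 - 1.178*m^2 - 0.7*m - 0.018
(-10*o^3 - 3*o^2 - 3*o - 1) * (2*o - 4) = -20*o^4 + 34*o^3 + 6*o^2 + 10*o + 4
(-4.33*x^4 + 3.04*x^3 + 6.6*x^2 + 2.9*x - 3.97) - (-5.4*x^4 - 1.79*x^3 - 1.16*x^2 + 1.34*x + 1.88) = 1.07*x^4 + 4.83*x^3 + 7.76*x^2 + 1.56*x - 5.85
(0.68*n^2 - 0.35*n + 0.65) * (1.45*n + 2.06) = 0.986*n^3 + 0.8933*n^2 + 0.2215*n + 1.339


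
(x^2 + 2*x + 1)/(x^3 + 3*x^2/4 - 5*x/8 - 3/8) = 8*(x + 1)/(8*x^2 - 2*x - 3)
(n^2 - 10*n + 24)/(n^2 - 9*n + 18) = (n - 4)/(n - 3)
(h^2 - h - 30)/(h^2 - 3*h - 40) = (h - 6)/(h - 8)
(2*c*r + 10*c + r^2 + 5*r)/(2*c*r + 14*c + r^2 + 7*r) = (r + 5)/(r + 7)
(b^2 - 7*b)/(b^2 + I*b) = (b - 7)/(b + I)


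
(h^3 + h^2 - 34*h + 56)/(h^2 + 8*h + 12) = (h^3 + h^2 - 34*h + 56)/(h^2 + 8*h + 12)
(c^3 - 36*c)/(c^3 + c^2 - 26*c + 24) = c*(c - 6)/(c^2 - 5*c + 4)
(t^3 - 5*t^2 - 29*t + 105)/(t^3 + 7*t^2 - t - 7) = (t^3 - 5*t^2 - 29*t + 105)/(t^3 + 7*t^2 - t - 7)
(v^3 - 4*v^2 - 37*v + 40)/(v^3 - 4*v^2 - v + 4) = (v^2 - 3*v - 40)/(v^2 - 3*v - 4)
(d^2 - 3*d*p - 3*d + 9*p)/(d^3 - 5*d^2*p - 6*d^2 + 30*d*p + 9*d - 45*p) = (-d + 3*p)/(-d^2 + 5*d*p + 3*d - 15*p)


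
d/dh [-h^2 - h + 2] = -2*h - 1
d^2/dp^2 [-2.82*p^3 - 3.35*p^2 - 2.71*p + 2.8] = -16.92*p - 6.7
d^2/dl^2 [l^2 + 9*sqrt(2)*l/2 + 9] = 2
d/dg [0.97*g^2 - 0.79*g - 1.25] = 1.94*g - 0.79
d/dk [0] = 0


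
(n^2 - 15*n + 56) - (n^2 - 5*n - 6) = 62 - 10*n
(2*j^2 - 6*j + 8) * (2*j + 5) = 4*j^3 - 2*j^2 - 14*j + 40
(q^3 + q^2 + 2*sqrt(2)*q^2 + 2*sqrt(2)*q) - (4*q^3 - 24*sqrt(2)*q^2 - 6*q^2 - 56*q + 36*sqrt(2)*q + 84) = -3*q^3 + 7*q^2 + 26*sqrt(2)*q^2 - 34*sqrt(2)*q + 56*q - 84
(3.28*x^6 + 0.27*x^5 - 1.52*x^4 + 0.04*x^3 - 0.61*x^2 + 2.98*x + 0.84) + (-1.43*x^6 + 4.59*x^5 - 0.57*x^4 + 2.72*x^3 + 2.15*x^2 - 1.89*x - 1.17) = 1.85*x^6 + 4.86*x^5 - 2.09*x^4 + 2.76*x^3 + 1.54*x^2 + 1.09*x - 0.33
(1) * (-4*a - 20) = -4*a - 20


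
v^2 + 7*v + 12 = (v + 3)*(v + 4)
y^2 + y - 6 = (y - 2)*(y + 3)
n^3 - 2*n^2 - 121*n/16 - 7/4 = (n - 4)*(n + 1/4)*(n + 7/4)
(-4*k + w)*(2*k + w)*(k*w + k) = -8*k^3*w - 8*k^3 - 2*k^2*w^2 - 2*k^2*w + k*w^3 + k*w^2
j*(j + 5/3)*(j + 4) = j^3 + 17*j^2/3 + 20*j/3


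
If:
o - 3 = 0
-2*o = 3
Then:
No Solution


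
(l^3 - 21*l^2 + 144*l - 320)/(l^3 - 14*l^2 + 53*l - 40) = (l - 8)/(l - 1)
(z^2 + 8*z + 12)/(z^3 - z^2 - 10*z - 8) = (z + 6)/(z^2 - 3*z - 4)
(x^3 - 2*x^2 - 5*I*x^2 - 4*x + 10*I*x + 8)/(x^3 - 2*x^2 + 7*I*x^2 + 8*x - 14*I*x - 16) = (x - 4*I)/(x + 8*I)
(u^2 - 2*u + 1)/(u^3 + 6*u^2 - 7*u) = (u - 1)/(u*(u + 7))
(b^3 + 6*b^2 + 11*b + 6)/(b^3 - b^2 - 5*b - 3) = (b^2 + 5*b + 6)/(b^2 - 2*b - 3)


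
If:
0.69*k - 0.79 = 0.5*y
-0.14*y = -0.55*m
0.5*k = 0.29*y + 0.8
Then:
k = 3.42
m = 0.80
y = 3.15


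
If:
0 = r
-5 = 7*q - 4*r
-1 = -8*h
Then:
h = 1/8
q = -5/7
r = 0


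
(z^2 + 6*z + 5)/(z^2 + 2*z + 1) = (z + 5)/(z + 1)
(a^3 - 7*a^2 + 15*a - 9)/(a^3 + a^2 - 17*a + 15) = (a - 3)/(a + 5)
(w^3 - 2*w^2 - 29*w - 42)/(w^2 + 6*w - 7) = (w^3 - 2*w^2 - 29*w - 42)/(w^2 + 6*w - 7)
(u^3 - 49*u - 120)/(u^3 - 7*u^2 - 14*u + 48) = (u + 5)/(u - 2)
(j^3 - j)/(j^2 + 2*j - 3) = j*(j + 1)/(j + 3)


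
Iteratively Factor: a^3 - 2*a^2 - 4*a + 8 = (a - 2)*(a^2 - 4) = (a - 2)^2*(a + 2)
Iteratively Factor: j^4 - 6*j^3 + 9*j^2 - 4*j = (j - 4)*(j^3 - 2*j^2 + j) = (j - 4)*(j - 1)*(j^2 - j) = j*(j - 4)*(j - 1)*(j - 1)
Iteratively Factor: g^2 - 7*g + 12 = (g - 3)*(g - 4)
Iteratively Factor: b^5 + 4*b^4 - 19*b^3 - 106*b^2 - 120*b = (b)*(b^4 + 4*b^3 - 19*b^2 - 106*b - 120) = b*(b + 3)*(b^3 + b^2 - 22*b - 40) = b*(b - 5)*(b + 3)*(b^2 + 6*b + 8) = b*(b - 5)*(b + 3)*(b + 4)*(b + 2)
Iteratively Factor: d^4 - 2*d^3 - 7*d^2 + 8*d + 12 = (d - 2)*(d^3 - 7*d - 6) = (d - 3)*(d - 2)*(d^2 + 3*d + 2) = (d - 3)*(d - 2)*(d + 2)*(d + 1)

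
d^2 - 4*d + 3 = (d - 3)*(d - 1)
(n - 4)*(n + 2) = n^2 - 2*n - 8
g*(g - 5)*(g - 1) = g^3 - 6*g^2 + 5*g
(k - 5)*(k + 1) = k^2 - 4*k - 5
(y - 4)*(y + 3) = y^2 - y - 12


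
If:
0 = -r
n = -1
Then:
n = -1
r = 0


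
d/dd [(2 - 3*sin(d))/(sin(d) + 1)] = -5*cos(d)/(sin(d) + 1)^2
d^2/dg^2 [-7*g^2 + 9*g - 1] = -14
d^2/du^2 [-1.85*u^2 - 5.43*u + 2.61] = -3.70000000000000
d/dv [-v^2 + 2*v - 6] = 2 - 2*v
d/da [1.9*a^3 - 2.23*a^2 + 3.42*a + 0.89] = 5.7*a^2 - 4.46*a + 3.42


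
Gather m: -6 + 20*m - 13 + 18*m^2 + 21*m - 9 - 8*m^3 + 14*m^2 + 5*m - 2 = -8*m^3 + 32*m^2 + 46*m - 30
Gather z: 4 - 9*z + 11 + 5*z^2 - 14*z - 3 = 5*z^2 - 23*z + 12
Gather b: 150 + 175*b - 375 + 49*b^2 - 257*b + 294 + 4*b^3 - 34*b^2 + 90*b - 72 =4*b^3 + 15*b^2 + 8*b - 3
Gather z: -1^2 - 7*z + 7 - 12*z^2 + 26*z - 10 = -12*z^2 + 19*z - 4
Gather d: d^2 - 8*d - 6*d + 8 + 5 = d^2 - 14*d + 13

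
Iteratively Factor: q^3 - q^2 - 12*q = (q + 3)*(q^2 - 4*q) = (q - 4)*(q + 3)*(q)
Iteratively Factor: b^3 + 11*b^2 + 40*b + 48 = (b + 4)*(b^2 + 7*b + 12) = (b + 3)*(b + 4)*(b + 4)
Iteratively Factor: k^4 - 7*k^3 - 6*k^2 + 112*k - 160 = (k - 4)*(k^3 - 3*k^2 - 18*k + 40) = (k - 5)*(k - 4)*(k^2 + 2*k - 8) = (k - 5)*(k - 4)*(k + 4)*(k - 2)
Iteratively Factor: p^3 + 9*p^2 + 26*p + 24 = (p + 4)*(p^2 + 5*p + 6) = (p + 3)*(p + 4)*(p + 2)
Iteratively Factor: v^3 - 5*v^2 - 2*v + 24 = (v - 4)*(v^2 - v - 6) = (v - 4)*(v - 3)*(v + 2)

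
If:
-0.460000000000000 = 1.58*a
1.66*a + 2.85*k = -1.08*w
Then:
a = -0.29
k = 0.169575838330002 - 0.378947368421053*w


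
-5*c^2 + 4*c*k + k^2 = (-c + k)*(5*c + k)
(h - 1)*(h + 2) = h^2 + h - 2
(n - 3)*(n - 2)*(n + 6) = n^3 + n^2 - 24*n + 36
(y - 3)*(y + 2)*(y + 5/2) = y^3 + 3*y^2/2 - 17*y/2 - 15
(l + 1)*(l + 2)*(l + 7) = l^3 + 10*l^2 + 23*l + 14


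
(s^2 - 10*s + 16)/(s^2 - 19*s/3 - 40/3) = 3*(s - 2)/(3*s + 5)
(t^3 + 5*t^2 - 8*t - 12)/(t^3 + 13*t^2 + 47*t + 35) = (t^2 + 4*t - 12)/(t^2 + 12*t + 35)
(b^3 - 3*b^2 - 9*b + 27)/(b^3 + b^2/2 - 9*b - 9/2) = 2*(b - 3)/(2*b + 1)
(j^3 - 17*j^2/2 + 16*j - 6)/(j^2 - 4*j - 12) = (j^2 - 5*j/2 + 1)/(j + 2)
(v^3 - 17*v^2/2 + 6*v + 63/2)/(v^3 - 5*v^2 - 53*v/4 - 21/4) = 2*(v - 3)/(2*v + 1)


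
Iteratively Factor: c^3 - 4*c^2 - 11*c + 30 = (c + 3)*(c^2 - 7*c + 10) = (c - 5)*(c + 3)*(c - 2)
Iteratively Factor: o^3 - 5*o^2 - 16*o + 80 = (o - 4)*(o^2 - o - 20) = (o - 5)*(o - 4)*(o + 4)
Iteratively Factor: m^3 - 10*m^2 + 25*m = (m - 5)*(m^2 - 5*m) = m*(m - 5)*(m - 5)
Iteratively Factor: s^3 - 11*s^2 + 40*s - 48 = (s - 3)*(s^2 - 8*s + 16) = (s - 4)*(s - 3)*(s - 4)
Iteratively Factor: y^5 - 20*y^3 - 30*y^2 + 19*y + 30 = (y - 5)*(y^4 + 5*y^3 + 5*y^2 - 5*y - 6) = (y - 5)*(y + 3)*(y^3 + 2*y^2 - y - 2) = (y - 5)*(y + 2)*(y + 3)*(y^2 - 1) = (y - 5)*(y - 1)*(y + 2)*(y + 3)*(y + 1)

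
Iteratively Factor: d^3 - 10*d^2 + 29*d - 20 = (d - 4)*(d^2 - 6*d + 5) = (d - 4)*(d - 1)*(d - 5)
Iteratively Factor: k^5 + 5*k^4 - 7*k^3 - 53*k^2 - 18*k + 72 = (k + 4)*(k^4 + k^3 - 11*k^2 - 9*k + 18) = (k + 2)*(k + 4)*(k^3 - k^2 - 9*k + 9) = (k - 1)*(k + 2)*(k + 4)*(k^2 - 9) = (k - 1)*(k + 2)*(k + 3)*(k + 4)*(k - 3)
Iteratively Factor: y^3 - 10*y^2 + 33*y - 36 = (y - 3)*(y^2 - 7*y + 12) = (y - 4)*(y - 3)*(y - 3)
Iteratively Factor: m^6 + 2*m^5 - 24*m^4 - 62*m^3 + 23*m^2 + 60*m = (m - 5)*(m^5 + 7*m^4 + 11*m^3 - 7*m^2 - 12*m) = (m - 5)*(m - 1)*(m^4 + 8*m^3 + 19*m^2 + 12*m) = m*(m - 5)*(m - 1)*(m^3 + 8*m^2 + 19*m + 12) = m*(m - 5)*(m - 1)*(m + 1)*(m^2 + 7*m + 12) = m*(m - 5)*(m - 1)*(m + 1)*(m + 3)*(m + 4)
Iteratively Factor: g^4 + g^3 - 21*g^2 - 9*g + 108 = (g + 4)*(g^3 - 3*g^2 - 9*g + 27) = (g - 3)*(g + 4)*(g^2 - 9) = (g - 3)*(g + 3)*(g + 4)*(g - 3)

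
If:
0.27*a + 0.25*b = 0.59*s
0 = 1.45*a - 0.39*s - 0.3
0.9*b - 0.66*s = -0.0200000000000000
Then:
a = 0.25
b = 0.09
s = 0.15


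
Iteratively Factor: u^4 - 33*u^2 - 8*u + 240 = (u + 4)*(u^3 - 4*u^2 - 17*u + 60) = (u - 3)*(u + 4)*(u^2 - u - 20) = (u - 5)*(u - 3)*(u + 4)*(u + 4)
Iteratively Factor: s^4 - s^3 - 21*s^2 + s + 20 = (s - 5)*(s^3 + 4*s^2 - s - 4) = (s - 5)*(s + 1)*(s^2 + 3*s - 4) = (s - 5)*(s - 1)*(s + 1)*(s + 4)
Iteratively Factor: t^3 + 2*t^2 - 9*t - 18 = (t + 3)*(t^2 - t - 6) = (t + 2)*(t + 3)*(t - 3)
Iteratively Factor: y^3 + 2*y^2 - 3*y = (y)*(y^2 + 2*y - 3) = y*(y + 3)*(y - 1)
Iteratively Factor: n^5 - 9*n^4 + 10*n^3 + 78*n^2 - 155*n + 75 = (n - 1)*(n^4 - 8*n^3 + 2*n^2 + 80*n - 75) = (n - 1)*(n + 3)*(n^3 - 11*n^2 + 35*n - 25) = (n - 1)^2*(n + 3)*(n^2 - 10*n + 25) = (n - 5)*(n - 1)^2*(n + 3)*(n - 5)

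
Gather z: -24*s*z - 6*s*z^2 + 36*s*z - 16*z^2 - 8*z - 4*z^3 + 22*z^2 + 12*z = -4*z^3 + z^2*(6 - 6*s) + z*(12*s + 4)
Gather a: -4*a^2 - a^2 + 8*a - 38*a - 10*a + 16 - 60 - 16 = -5*a^2 - 40*a - 60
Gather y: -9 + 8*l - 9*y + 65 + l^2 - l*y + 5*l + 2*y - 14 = l^2 + 13*l + y*(-l - 7) + 42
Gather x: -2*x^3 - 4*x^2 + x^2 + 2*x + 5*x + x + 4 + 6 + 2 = -2*x^3 - 3*x^2 + 8*x + 12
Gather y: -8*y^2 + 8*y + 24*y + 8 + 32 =-8*y^2 + 32*y + 40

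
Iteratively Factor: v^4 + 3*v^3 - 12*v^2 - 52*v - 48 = (v + 3)*(v^3 - 12*v - 16) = (v - 4)*(v + 3)*(v^2 + 4*v + 4) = (v - 4)*(v + 2)*(v + 3)*(v + 2)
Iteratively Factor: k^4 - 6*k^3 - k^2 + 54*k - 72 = (k - 3)*(k^3 - 3*k^2 - 10*k + 24) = (k - 3)*(k + 3)*(k^2 - 6*k + 8) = (k - 4)*(k - 3)*(k + 3)*(k - 2)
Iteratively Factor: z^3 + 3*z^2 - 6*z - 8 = (z - 2)*(z^2 + 5*z + 4) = (z - 2)*(z + 1)*(z + 4)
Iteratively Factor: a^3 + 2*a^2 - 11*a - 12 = (a + 4)*(a^2 - 2*a - 3) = (a + 1)*(a + 4)*(a - 3)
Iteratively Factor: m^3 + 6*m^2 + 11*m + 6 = (m + 1)*(m^2 + 5*m + 6) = (m + 1)*(m + 3)*(m + 2)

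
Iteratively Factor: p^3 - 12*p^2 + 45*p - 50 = (p - 5)*(p^2 - 7*p + 10) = (p - 5)^2*(p - 2)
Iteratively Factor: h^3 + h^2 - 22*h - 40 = (h + 2)*(h^2 - h - 20) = (h + 2)*(h + 4)*(h - 5)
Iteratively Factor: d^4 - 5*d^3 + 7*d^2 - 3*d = (d)*(d^3 - 5*d^2 + 7*d - 3) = d*(d - 1)*(d^2 - 4*d + 3) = d*(d - 3)*(d - 1)*(d - 1)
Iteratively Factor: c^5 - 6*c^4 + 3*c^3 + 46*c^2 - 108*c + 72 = (c - 3)*(c^4 - 3*c^3 - 6*c^2 + 28*c - 24) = (c - 3)*(c + 3)*(c^3 - 6*c^2 + 12*c - 8) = (c - 3)*(c - 2)*(c + 3)*(c^2 - 4*c + 4) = (c - 3)*(c - 2)^2*(c + 3)*(c - 2)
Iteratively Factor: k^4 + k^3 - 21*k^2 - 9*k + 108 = (k + 3)*(k^3 - 2*k^2 - 15*k + 36) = (k + 3)*(k + 4)*(k^2 - 6*k + 9) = (k - 3)*(k + 3)*(k + 4)*(k - 3)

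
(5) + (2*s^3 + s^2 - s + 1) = 2*s^3 + s^2 - s + 6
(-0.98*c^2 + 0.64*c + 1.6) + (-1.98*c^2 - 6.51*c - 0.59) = -2.96*c^2 - 5.87*c + 1.01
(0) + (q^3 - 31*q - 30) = q^3 - 31*q - 30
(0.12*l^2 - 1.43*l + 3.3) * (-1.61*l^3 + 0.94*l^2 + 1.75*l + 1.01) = -0.1932*l^5 + 2.4151*l^4 - 6.4472*l^3 + 0.7207*l^2 + 4.3307*l + 3.333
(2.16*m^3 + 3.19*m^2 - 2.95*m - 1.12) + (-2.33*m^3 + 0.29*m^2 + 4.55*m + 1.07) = -0.17*m^3 + 3.48*m^2 + 1.6*m - 0.05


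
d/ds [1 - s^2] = -2*s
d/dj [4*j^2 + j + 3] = 8*j + 1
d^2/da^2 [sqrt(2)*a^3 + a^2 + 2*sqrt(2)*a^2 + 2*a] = 6*sqrt(2)*a + 2 + 4*sqrt(2)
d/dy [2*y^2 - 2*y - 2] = 4*y - 2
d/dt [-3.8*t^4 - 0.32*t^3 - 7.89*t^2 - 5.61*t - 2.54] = -15.2*t^3 - 0.96*t^2 - 15.78*t - 5.61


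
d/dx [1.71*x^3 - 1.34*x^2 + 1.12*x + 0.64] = 5.13*x^2 - 2.68*x + 1.12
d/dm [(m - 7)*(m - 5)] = 2*m - 12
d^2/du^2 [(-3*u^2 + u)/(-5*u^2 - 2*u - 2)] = 2*(-55*u^3 - 90*u^2 + 30*u + 16)/(125*u^6 + 150*u^5 + 210*u^4 + 128*u^3 + 84*u^2 + 24*u + 8)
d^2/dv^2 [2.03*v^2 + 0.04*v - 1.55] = 4.06000000000000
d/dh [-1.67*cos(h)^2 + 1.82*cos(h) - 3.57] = (3.34*cos(h) - 1.82)*sin(h)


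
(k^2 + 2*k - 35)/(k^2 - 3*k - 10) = (k + 7)/(k + 2)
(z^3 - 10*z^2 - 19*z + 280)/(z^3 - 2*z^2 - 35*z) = (z - 8)/z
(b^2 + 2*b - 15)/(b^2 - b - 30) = (b - 3)/(b - 6)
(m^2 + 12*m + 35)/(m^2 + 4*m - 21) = (m + 5)/(m - 3)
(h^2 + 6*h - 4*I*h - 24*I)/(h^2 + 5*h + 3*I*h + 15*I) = (h^2 + h*(6 - 4*I) - 24*I)/(h^2 + h*(5 + 3*I) + 15*I)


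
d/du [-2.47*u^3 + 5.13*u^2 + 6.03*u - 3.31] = -7.41*u^2 + 10.26*u + 6.03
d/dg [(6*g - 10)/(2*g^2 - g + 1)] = 4*(-3*g^2 + 10*g - 1)/(4*g^4 - 4*g^3 + 5*g^2 - 2*g + 1)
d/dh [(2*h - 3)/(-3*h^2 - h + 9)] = (-6*h^2 - 2*h + (2*h - 3)*(6*h + 1) + 18)/(3*h^2 + h - 9)^2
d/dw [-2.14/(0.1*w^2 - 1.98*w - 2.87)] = (0.428*w - 4.2372)/(-0.1*w^2 + 1.98*w + 2.87)^2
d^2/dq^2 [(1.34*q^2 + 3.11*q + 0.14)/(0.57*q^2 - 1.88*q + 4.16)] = (4.892766*q^3 - 18.791532*q^2 - 45.146736*q + 95.35008)/(0.185193*q^6 - 1.832436*q^5 + 10.098576*q^4 - 33.391808*q^3 + 73.701888*q^2 - 97.603584*q + 71.991296)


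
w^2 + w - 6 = (w - 2)*(w + 3)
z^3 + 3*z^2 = z^2*(z + 3)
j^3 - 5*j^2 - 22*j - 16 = (j - 8)*(j + 1)*(j + 2)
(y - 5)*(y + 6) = y^2 + y - 30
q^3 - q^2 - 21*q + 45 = (q - 3)^2*(q + 5)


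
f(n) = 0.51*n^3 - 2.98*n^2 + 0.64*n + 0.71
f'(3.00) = -3.47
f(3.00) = -10.42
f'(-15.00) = 434.29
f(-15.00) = -2400.64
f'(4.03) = 1.47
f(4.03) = -11.73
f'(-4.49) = 58.25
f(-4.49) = -108.41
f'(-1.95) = 18.08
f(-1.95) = -15.65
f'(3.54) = -1.29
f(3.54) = -11.74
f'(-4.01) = 49.14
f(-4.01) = -82.66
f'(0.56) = -2.22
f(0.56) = 0.22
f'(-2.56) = 25.92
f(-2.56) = -29.01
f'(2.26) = -5.01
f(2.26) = -7.18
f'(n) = 1.53*n^2 - 5.96*n + 0.64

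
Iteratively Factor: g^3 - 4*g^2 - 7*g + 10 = (g + 2)*(g^2 - 6*g + 5) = (g - 1)*(g + 2)*(g - 5)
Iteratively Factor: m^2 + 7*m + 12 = (m + 3)*(m + 4)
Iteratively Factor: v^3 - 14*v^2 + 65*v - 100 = (v - 5)*(v^2 - 9*v + 20) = (v - 5)*(v - 4)*(v - 5)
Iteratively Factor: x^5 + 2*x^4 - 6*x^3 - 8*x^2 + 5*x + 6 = (x - 2)*(x^4 + 4*x^3 + 2*x^2 - 4*x - 3) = (x - 2)*(x + 3)*(x^3 + x^2 - x - 1) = (x - 2)*(x + 1)*(x + 3)*(x^2 - 1) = (x - 2)*(x - 1)*(x + 1)*(x + 3)*(x + 1)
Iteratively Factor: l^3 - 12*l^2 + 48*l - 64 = (l - 4)*(l^2 - 8*l + 16) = (l - 4)^2*(l - 4)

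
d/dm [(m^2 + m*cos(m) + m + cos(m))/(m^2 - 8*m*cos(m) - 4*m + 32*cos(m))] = (-9*m^3*sin(m) + 27*m^2*sin(m) - 9*m^2*cos(m) - 5*m^2 + 36*m*sin(m) + 62*m*cos(m) + 40*cos(m)^2 + 36*cos(m))/((m - 4)^2*(m - 8*cos(m))^2)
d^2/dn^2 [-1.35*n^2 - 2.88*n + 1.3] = -2.70000000000000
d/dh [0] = 0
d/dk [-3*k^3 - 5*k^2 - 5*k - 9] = -9*k^2 - 10*k - 5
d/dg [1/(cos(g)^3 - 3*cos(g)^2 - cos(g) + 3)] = (3*cos(g)^2 - 6*cos(g) - 1)/((cos(g) - 3)^2*sin(g)^3)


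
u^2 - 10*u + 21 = (u - 7)*(u - 3)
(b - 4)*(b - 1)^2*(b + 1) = b^4 - 5*b^3 + 3*b^2 + 5*b - 4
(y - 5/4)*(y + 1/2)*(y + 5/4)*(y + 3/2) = y^4 + 2*y^3 - 13*y^2/16 - 25*y/8 - 75/64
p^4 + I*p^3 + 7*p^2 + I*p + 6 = (p - 2*I)*(p - I)*(p + I)*(p + 3*I)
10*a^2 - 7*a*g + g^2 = (-5*a + g)*(-2*a + g)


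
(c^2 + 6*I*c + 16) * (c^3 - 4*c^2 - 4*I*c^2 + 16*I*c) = c^5 - 4*c^4 + 2*I*c^4 + 40*c^3 - 8*I*c^3 - 160*c^2 - 64*I*c^2 + 256*I*c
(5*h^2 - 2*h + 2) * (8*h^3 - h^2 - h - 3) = 40*h^5 - 21*h^4 + 13*h^3 - 15*h^2 + 4*h - 6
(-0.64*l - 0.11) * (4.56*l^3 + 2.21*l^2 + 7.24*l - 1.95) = -2.9184*l^4 - 1.916*l^3 - 4.8767*l^2 + 0.4516*l + 0.2145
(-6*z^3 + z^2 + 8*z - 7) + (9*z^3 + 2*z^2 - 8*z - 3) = 3*z^3 + 3*z^2 - 10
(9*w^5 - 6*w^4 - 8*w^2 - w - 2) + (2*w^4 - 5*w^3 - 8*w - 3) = 9*w^5 - 4*w^4 - 5*w^3 - 8*w^2 - 9*w - 5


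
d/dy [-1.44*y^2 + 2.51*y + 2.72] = 2.51 - 2.88*y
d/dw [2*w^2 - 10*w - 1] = 4*w - 10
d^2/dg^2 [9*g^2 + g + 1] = 18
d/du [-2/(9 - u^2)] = -4*u/(u^2 - 9)^2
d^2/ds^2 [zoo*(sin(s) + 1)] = zoo*sin(s)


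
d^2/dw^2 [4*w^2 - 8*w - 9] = 8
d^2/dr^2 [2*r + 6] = 0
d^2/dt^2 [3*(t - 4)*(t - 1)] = 6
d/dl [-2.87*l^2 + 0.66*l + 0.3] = 0.66 - 5.74*l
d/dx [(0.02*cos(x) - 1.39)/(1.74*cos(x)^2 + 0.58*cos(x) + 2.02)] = (0.0348*cos(x)^2 - 4.8372*cos(x) - 0.8466)*sin(x)/(3.0276*cos(x)^4 + 2.0184*cos(x)^3 + 7.366*cos(x)^2 + 2.3432*cos(x) + 4.0804)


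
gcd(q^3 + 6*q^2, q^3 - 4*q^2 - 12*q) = q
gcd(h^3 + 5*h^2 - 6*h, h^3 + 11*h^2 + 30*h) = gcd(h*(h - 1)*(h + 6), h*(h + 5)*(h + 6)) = h^2 + 6*h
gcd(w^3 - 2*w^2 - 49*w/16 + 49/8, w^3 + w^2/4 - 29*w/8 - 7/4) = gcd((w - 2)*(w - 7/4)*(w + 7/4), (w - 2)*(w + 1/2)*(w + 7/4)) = w^2 - w/4 - 7/2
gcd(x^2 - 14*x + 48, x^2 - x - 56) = x - 8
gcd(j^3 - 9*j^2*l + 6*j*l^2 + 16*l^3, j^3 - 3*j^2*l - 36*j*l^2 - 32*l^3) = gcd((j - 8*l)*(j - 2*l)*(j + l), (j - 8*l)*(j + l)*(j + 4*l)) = j^2 - 7*j*l - 8*l^2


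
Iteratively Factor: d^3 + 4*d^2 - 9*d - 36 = (d - 3)*(d^2 + 7*d + 12) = (d - 3)*(d + 3)*(d + 4)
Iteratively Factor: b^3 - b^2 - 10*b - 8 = (b - 4)*(b^2 + 3*b + 2) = (b - 4)*(b + 2)*(b + 1)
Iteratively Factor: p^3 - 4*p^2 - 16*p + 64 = (p - 4)*(p^2 - 16) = (p - 4)^2*(p + 4)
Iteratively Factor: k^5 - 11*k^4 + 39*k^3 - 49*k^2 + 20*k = (k - 1)*(k^4 - 10*k^3 + 29*k^2 - 20*k) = (k - 5)*(k - 1)*(k^3 - 5*k^2 + 4*k) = (k - 5)*(k - 4)*(k - 1)*(k^2 - k) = k*(k - 5)*(k - 4)*(k - 1)*(k - 1)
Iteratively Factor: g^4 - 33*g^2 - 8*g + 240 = (g + 4)*(g^3 - 4*g^2 - 17*g + 60) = (g + 4)^2*(g^2 - 8*g + 15) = (g - 5)*(g + 4)^2*(g - 3)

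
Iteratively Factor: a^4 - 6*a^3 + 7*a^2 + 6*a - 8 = (a - 2)*(a^3 - 4*a^2 - a + 4) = (a - 2)*(a + 1)*(a^2 - 5*a + 4) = (a - 4)*(a - 2)*(a + 1)*(a - 1)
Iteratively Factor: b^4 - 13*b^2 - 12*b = (b + 1)*(b^3 - b^2 - 12*b) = (b - 4)*(b + 1)*(b^2 + 3*b) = (b - 4)*(b + 1)*(b + 3)*(b)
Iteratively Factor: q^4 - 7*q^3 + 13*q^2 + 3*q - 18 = (q + 1)*(q^3 - 8*q^2 + 21*q - 18) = (q - 3)*(q + 1)*(q^2 - 5*q + 6) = (q - 3)*(q - 2)*(q + 1)*(q - 3)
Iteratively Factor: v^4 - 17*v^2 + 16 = (v + 4)*(v^3 - 4*v^2 - v + 4) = (v - 4)*(v + 4)*(v^2 - 1) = (v - 4)*(v + 1)*(v + 4)*(v - 1)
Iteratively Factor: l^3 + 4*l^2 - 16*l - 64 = (l + 4)*(l^2 - 16) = (l - 4)*(l + 4)*(l + 4)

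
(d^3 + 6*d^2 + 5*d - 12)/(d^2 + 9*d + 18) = (d^2 + 3*d - 4)/(d + 6)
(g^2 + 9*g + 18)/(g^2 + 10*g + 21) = (g + 6)/(g + 7)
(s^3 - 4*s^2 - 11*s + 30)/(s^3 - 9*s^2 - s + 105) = (s - 2)/(s - 7)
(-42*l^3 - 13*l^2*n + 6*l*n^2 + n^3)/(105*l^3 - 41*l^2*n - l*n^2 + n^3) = (-2*l - n)/(5*l - n)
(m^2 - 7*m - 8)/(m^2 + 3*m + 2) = (m - 8)/(m + 2)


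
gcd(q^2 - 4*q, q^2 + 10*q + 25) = 1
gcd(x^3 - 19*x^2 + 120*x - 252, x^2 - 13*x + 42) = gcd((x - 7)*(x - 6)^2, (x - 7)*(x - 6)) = x^2 - 13*x + 42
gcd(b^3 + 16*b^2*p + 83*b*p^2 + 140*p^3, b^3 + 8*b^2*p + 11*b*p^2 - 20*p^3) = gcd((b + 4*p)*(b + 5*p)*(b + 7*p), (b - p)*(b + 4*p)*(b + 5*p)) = b^2 + 9*b*p + 20*p^2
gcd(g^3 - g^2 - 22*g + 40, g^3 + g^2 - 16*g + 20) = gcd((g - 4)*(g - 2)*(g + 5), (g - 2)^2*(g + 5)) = g^2 + 3*g - 10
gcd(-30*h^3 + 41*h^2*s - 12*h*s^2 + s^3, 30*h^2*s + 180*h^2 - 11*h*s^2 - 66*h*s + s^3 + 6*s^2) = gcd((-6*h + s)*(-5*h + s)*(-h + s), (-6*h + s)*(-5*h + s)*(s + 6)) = 30*h^2 - 11*h*s + s^2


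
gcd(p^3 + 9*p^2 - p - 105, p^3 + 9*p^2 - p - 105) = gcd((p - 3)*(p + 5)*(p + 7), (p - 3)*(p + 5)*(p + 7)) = p^3 + 9*p^2 - p - 105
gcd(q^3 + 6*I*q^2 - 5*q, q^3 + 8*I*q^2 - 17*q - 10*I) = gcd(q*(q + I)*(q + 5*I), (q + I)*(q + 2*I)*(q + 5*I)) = q^2 + 6*I*q - 5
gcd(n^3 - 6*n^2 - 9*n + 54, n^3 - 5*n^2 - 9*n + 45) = n^2 - 9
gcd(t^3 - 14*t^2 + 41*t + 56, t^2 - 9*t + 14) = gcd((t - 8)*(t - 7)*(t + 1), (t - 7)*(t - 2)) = t - 7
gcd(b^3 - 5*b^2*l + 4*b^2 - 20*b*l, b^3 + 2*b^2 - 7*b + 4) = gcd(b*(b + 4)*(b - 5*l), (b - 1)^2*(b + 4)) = b + 4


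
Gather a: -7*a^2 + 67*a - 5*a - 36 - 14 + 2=-7*a^2 + 62*a - 48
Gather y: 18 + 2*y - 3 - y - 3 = y + 12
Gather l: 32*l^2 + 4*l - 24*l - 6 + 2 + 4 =32*l^2 - 20*l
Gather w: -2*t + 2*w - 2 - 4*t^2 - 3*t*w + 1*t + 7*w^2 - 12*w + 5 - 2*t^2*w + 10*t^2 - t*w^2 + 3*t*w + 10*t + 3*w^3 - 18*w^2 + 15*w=6*t^2 + 9*t + 3*w^3 + w^2*(-t - 11) + w*(5 - 2*t^2) + 3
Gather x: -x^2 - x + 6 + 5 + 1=-x^2 - x + 12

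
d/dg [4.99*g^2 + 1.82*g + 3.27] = 9.98*g + 1.82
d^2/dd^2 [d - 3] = 0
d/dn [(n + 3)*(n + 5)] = 2*n + 8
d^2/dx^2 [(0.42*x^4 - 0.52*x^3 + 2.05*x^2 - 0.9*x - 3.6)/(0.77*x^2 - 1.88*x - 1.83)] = (0.498036*x^6 - 3.647952*x^5 + 5.355756*x^4 + 22.846188*x^3 + 10.669698*x^2 + 13.210452*x - 15.66999)/(0.456533*x^6 - 3.343956*x^5 + 4.909443*x^4 + 9.249976*x^3 - 11.667897*x^2 - 18.887796*x - 6.128487)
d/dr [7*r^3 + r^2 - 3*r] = 21*r^2 + 2*r - 3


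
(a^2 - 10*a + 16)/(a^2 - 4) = (a - 8)/(a + 2)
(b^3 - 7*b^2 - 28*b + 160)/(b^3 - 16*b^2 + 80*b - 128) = (b + 5)/(b - 4)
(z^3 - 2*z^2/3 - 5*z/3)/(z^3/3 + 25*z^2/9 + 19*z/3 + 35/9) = 3*z*(3*z - 5)/(3*z^2 + 22*z + 35)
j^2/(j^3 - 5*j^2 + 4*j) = j/(j^2 - 5*j + 4)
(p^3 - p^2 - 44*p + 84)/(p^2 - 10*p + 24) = (p^2 + 5*p - 14)/(p - 4)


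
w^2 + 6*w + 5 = (w + 1)*(w + 5)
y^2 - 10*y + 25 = (y - 5)^2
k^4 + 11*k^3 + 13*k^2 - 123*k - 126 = (k - 3)*(k + 1)*(k + 6)*(k + 7)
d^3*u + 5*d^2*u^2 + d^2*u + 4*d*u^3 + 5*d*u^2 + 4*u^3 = (d + u)*(d + 4*u)*(d*u + u)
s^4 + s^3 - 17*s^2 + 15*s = s*(s - 3)*(s - 1)*(s + 5)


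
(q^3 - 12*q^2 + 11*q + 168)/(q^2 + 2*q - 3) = (q^2 - 15*q + 56)/(q - 1)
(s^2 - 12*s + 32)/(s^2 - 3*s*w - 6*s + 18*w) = (s^2 - 12*s + 32)/(s^2 - 3*s*w - 6*s + 18*w)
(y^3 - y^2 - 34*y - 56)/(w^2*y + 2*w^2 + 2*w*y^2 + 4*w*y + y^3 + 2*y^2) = (y^2 - 3*y - 28)/(w^2 + 2*w*y + y^2)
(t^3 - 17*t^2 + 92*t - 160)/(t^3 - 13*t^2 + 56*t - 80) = (t - 8)/(t - 4)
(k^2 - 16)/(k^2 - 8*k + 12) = (k^2 - 16)/(k^2 - 8*k + 12)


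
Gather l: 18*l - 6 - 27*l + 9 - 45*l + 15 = 18 - 54*l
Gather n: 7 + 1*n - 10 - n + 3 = 0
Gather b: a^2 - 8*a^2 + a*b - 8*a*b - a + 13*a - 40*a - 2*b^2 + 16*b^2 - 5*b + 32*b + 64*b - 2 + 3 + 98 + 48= -7*a^2 - 28*a + 14*b^2 + b*(91 - 7*a) + 147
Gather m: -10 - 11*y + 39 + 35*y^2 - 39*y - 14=35*y^2 - 50*y + 15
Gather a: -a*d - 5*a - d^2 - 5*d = a*(-d - 5) - d^2 - 5*d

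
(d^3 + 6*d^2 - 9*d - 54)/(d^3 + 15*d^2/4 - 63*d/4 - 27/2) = 4*(d + 3)/(4*d + 3)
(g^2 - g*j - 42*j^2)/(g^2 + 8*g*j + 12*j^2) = (g - 7*j)/(g + 2*j)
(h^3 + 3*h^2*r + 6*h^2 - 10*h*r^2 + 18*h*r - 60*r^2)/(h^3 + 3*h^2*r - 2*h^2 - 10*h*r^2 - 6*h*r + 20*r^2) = (h + 6)/(h - 2)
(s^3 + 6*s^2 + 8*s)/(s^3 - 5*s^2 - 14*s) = (s + 4)/(s - 7)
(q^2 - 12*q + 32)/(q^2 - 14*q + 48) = (q - 4)/(q - 6)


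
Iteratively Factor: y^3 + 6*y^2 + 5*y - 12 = (y + 3)*(y^2 + 3*y - 4) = (y + 3)*(y + 4)*(y - 1)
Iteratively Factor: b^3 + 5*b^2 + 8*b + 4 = (b + 2)*(b^2 + 3*b + 2) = (b + 1)*(b + 2)*(b + 2)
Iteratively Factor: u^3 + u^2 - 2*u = (u - 1)*(u^2 + 2*u) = (u - 1)*(u + 2)*(u)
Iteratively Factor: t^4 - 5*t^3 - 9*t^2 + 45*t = (t - 3)*(t^3 - 2*t^2 - 15*t) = t*(t - 3)*(t^2 - 2*t - 15) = t*(t - 3)*(t + 3)*(t - 5)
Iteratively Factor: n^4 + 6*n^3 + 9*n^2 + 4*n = (n)*(n^3 + 6*n^2 + 9*n + 4) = n*(n + 1)*(n^2 + 5*n + 4) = n*(n + 1)^2*(n + 4)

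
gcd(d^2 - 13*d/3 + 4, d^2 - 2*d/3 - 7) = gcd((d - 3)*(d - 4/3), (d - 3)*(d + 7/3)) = d - 3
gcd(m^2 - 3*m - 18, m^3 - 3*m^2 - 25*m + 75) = 1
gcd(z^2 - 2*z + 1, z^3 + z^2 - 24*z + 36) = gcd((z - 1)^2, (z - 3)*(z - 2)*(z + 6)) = 1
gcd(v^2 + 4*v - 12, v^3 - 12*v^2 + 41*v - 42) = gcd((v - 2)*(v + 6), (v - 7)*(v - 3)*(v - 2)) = v - 2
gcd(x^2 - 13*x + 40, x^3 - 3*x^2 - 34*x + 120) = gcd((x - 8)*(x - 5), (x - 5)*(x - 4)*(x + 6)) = x - 5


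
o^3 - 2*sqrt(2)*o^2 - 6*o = o*(o - 3*sqrt(2))*(o + sqrt(2))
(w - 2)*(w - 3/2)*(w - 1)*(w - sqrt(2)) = w^4 - 9*w^3/2 - sqrt(2)*w^3 + 9*sqrt(2)*w^2/2 + 13*w^2/2 - 13*sqrt(2)*w/2 - 3*w + 3*sqrt(2)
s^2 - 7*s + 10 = (s - 5)*(s - 2)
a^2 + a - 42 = (a - 6)*(a + 7)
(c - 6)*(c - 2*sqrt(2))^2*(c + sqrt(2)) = c^4 - 6*c^3 - 3*sqrt(2)*c^3 + 18*sqrt(2)*c^2 + 8*sqrt(2)*c - 48*sqrt(2)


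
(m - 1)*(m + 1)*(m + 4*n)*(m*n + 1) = m^4*n + 4*m^3*n^2 + m^3 + 3*m^2*n - 4*m*n^2 - m - 4*n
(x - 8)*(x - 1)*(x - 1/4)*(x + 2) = x^4 - 29*x^3/4 - 33*x^2/4 + 37*x/2 - 4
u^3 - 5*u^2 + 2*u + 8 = (u - 4)*(u - 2)*(u + 1)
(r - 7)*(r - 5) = r^2 - 12*r + 35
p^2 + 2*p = p*(p + 2)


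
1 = 1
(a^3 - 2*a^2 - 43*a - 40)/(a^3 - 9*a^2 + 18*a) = (a^3 - 2*a^2 - 43*a - 40)/(a*(a^2 - 9*a + 18))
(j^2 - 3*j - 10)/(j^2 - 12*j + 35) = (j + 2)/(j - 7)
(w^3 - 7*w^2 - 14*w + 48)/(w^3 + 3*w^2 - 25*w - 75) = (w^2 - 10*w + 16)/(w^2 - 25)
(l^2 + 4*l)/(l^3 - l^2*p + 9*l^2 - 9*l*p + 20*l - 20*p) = l/(l^2 - l*p + 5*l - 5*p)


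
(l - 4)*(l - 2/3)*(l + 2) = l^3 - 8*l^2/3 - 20*l/3 + 16/3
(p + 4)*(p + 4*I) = p^2 + 4*p + 4*I*p + 16*I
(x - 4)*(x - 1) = x^2 - 5*x + 4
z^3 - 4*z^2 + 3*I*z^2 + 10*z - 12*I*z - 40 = (z - 4)*(z - 2*I)*(z + 5*I)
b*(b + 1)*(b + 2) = b^3 + 3*b^2 + 2*b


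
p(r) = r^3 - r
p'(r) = 3*r^2 - 1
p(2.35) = 10.63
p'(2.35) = 15.57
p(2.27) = 9.43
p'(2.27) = 14.46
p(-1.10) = -0.23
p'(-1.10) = 2.63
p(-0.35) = 0.31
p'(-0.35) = -0.63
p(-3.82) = -51.92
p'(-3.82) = 42.78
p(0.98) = -0.04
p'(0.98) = 1.88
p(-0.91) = 0.16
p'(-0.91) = 1.48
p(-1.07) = -0.16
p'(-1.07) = 2.43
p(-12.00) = -1716.00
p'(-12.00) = 431.00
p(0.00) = 0.00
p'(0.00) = -1.00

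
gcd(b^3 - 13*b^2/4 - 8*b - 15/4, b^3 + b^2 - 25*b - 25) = b^2 - 4*b - 5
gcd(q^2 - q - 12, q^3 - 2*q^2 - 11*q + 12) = q^2 - q - 12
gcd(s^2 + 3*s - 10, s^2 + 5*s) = s + 5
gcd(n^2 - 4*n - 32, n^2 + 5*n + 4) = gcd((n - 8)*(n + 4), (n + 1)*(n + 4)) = n + 4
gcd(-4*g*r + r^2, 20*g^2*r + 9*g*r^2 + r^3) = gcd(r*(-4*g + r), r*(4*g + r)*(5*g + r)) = r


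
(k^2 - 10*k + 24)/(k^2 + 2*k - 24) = (k - 6)/(k + 6)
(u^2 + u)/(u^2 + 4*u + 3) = u/(u + 3)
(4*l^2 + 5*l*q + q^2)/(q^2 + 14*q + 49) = (4*l^2 + 5*l*q + q^2)/(q^2 + 14*q + 49)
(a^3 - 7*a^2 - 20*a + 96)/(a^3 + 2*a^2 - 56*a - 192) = (a - 3)/(a + 6)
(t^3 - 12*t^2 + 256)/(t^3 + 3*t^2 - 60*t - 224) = (t - 8)/(t + 7)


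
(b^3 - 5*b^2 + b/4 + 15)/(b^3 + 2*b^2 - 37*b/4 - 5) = (2*b^2 - 5*b - 12)/(2*b^2 + 9*b + 4)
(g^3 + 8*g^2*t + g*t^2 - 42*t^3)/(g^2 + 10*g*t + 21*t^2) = g - 2*t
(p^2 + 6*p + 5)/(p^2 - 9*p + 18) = (p^2 + 6*p + 5)/(p^2 - 9*p + 18)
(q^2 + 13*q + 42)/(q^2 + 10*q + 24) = (q + 7)/(q + 4)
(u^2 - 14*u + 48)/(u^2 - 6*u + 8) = (u^2 - 14*u + 48)/(u^2 - 6*u + 8)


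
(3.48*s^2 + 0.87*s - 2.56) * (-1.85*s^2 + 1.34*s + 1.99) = -6.438*s^4 + 3.0537*s^3 + 12.827*s^2 - 1.6991*s - 5.0944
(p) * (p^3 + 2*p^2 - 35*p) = p^4 + 2*p^3 - 35*p^2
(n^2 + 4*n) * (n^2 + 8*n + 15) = n^4 + 12*n^3 + 47*n^2 + 60*n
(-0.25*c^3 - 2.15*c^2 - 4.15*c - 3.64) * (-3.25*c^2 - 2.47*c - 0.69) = 0.8125*c^5 + 7.605*c^4 + 18.9705*c^3 + 23.564*c^2 + 11.8543*c + 2.5116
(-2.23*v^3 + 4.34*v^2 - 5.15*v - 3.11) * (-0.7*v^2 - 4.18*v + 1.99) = 1.561*v^5 + 6.2834*v^4 - 18.9739*v^3 + 32.3406*v^2 + 2.7513*v - 6.1889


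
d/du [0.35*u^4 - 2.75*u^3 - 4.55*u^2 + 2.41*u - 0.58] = 1.4*u^3 - 8.25*u^2 - 9.1*u + 2.41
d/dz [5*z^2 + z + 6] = 10*z + 1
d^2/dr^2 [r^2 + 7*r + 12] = 2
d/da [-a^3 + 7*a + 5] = 7 - 3*a^2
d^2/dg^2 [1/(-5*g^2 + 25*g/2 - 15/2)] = 4*(4*g^2 - 10*g - (4*g - 5)^2 + 6)/(5*(2*g^2 - 5*g + 3)^3)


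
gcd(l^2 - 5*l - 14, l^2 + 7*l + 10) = l + 2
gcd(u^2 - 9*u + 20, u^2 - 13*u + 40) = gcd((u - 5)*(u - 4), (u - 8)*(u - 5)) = u - 5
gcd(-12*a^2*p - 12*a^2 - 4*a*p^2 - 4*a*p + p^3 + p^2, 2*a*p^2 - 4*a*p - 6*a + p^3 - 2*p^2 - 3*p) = 2*a*p + 2*a + p^2 + p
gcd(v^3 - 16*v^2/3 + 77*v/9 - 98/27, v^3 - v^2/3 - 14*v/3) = v - 7/3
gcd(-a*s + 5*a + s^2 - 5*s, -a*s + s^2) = -a + s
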